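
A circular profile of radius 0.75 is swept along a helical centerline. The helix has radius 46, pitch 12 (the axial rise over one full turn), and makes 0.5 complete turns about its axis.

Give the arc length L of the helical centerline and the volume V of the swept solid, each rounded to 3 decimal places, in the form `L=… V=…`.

L=144.638 V=255.596

2πR = 2π·46 = 289.026524
per-turn = √(289.026524² + 12²) = √(83536.3317 + 144) = √83680.3317 = 289.275529
L = 0.5 × 289.275529 = 144.637764
V = π·0.75² × L = 1.767146 × 144.637764 = 255.596028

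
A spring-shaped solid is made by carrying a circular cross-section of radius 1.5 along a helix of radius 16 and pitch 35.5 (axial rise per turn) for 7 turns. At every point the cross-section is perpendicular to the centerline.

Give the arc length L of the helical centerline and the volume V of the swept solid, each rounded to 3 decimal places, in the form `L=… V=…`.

2πR = 2π·16 = 100.530965
per-turn = √(100.530965² + 35.5²) = √(10106.4749 + 1260.25) = √11366.7249 = 106.614844
L = 7 × 106.614844 = 746.303906
V = π·1.5² × L = 7.068583 × 746.303906 = 5275.311455

L=746.304 V=5275.311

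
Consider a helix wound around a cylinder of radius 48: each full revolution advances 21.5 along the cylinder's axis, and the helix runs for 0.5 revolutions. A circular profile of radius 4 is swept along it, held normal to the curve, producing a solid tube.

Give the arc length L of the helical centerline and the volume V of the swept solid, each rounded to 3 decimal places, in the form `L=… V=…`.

2πR = 2π·48 = 301.592895
per-turn = √(301.592895² + 21.5²) = √(90958.2742 + 462.25) = √91420.5242 = 302.358271
L = 0.5 × 302.358271 = 151.179136
V = π·4² × L = 50.265482 × 151.179136 = 7599.092188

L=151.179 V=7599.092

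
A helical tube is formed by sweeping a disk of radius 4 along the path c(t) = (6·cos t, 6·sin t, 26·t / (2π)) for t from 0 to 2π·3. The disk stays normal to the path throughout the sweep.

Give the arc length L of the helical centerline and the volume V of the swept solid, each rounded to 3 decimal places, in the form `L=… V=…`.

L=137.386 V=6905.791

2πR = 2π·6 = 37.699112
per-turn = √(37.699112² + 26²) = √(1421.2230 + 676) = √2097.2230 = 45.795448
L = 3 × 45.795448 = 137.386343
V = π·4² × L = 50.265482 × 137.386343 = 6905.790825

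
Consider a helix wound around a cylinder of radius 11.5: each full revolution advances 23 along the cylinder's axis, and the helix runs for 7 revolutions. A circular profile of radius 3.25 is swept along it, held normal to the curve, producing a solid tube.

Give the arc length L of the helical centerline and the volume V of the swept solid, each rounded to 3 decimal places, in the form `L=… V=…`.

L=530.802 V=17613.649

2πR = 2π·11.5 = 72.256631
per-turn = √(72.256631² + 23²) = √(5221.0207 + 529) = √5750.0207 = 75.828891
L = 7 × 75.828891 = 530.802238
V = π·3.25² × L = 33.183072 × 530.802238 = 17613.649090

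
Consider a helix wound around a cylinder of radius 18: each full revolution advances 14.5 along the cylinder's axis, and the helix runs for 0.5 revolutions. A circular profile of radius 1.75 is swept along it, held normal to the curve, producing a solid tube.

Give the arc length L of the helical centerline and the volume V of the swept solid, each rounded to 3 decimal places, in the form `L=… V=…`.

2πR = 2π·18 = 113.097336
per-turn = √(113.097336² + 14.5²) = √(12791.0073 + 210.25) = √13001.2573 = 114.023056
L = 0.5 × 114.023056 = 57.011528
V = π·1.75² × L = 9.621128 × 57.011528 = 548.515180

L=57.012 V=548.515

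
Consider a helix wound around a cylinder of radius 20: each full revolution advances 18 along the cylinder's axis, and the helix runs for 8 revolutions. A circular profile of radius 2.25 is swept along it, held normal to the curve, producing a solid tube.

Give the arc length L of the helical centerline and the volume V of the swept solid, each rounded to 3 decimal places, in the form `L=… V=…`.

2πR = 2π·20 = 125.663706
per-turn = √(125.663706² + 18²) = √(15791.3670 + 324) = √16115.3670 = 126.946316
L = 8 × 126.946316 = 1015.570525
V = π·2.25² × L = 15.904313 × 1015.570525 = 16151.951304

L=1015.571 V=16151.951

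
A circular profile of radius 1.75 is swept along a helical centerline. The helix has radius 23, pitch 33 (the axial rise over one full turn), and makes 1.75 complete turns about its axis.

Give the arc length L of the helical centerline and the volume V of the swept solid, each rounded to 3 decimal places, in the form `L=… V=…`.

2πR = 2π·23 = 144.513262
per-turn = √(144.513262² + 33²) = √(20884.0829 + 1089) = √21973.0829 = 148.233204
L = 1.75 × 148.233204 = 259.408108
V = π·1.75² × L = 9.621128 × 259.408108 = 2495.798481

L=259.408 V=2495.798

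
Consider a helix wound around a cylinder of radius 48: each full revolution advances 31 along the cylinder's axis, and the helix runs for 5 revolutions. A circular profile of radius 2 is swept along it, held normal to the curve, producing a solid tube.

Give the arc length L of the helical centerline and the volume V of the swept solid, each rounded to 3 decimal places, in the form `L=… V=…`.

L=1515.910 V=19049.482

2πR = 2π·48 = 301.592895
per-turn = √(301.592895² + 31²) = √(90958.2742 + 961) = √91919.2742 = 303.181916
L = 5 × 303.181916 = 1515.909580
V = π·2² × L = 12.566371 × 1515.909580 = 19049.481597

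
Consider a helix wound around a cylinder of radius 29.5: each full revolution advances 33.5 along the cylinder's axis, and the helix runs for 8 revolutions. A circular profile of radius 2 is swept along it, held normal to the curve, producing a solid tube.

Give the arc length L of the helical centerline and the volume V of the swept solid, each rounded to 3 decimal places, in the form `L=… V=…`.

2πR = 2π·29.5 = 185.353967
per-turn = √(185.353967² + 33.5²) = √(34356.0929 + 1122.25) = √35478.3429 = 188.356956
L = 8 × 188.356956 = 1506.855649
V = π·2² × L = 12.566371 × 1506.855649 = 18935.706548

L=1506.856 V=18935.707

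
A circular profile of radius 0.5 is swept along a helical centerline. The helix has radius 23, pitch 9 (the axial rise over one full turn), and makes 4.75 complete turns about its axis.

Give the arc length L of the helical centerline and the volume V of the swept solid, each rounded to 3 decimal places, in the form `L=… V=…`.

2πR = 2π·23 = 144.513262
per-turn = √(144.513262² + 9²) = √(20884.0829 + 81) = √20965.0829 = 144.793242
L = 4.75 × 144.793242 = 687.767899
V = π·0.5² × L = 0.785398 × 687.767899 = 540.171645

L=687.768 V=540.172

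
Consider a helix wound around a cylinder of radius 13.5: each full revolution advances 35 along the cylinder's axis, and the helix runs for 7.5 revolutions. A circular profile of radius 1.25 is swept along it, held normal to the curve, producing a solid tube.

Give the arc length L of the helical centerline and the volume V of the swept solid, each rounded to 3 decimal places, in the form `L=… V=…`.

2πR = 2π·13.5 = 84.823002
per-turn = √(84.823002² + 35²) = √(7194.9416 + 1225) = √8419.9416 = 91.760240
L = 7.5 × 91.760240 = 688.201799
V = π·1.25² × L = 4.908739 × 688.201799 = 3378.202679

L=688.202 V=3378.203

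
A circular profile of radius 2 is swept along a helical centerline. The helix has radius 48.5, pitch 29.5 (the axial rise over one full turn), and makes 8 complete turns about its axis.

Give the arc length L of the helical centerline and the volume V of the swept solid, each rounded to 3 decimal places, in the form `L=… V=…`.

L=2449.272 V=30778.464

2πR = 2π·48.5 = 304.734487
per-turn = √(304.734487² + 29.5²) = √(92863.1078 + 870.25) = √93733.3578 = 306.159040
L = 8 × 306.159040 = 2449.272320
V = π·2² × L = 12.566371 × 2449.272320 = 30778.463715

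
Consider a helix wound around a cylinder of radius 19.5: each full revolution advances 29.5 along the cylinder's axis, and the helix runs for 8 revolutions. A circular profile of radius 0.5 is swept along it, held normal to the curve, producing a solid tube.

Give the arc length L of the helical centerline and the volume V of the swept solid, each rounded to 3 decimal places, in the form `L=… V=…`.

L=1008.188 V=791.829

2πR = 2π·19.5 = 122.522113
per-turn = √(122.522113² + 29.5²) = √(15011.6683 + 870.25) = √15881.9183 = 126.023483
L = 8 × 126.023483 = 1008.187865
V = π·0.5² × L = 0.785398 × 1008.187865 = 791.828897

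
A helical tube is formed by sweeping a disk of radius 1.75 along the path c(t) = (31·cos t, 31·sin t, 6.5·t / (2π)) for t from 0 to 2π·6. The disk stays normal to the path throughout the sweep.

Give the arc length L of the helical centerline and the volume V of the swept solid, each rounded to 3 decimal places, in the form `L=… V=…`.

2πR = 2π·31 = 194.778745
per-turn = √(194.778745² + 6.5²) = √(37938.7593 + 42.25) = √37981.0093 = 194.887171
L = 6 × 194.887171 = 1169.323024
V = π·1.75² × L = 9.621128 × 1169.323024 = 11250.205909

L=1169.323 V=11250.206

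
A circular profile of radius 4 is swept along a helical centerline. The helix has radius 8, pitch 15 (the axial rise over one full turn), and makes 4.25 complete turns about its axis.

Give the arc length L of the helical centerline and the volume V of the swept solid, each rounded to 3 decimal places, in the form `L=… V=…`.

2πR = 2π·8 = 50.265482
per-turn = √(50.265482² + 15²) = √(2526.6187 + 225) = √2751.6187 = 52.455874
L = 4.25 × 52.455874 = 222.937465
V = π·4² × L = 50.265482 × 222.937465 = 11206.059230

L=222.937 V=11206.059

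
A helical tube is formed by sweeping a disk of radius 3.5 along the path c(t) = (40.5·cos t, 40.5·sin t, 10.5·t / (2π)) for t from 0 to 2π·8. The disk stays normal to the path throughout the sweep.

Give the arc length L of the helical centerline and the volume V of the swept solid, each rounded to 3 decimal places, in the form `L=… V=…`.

2πR = 2π·40.5 = 254.469005
per-turn = √(254.469005² + 10.5²) = √(64754.4745 + 110.25) = √64864.7245 = 254.685540
L = 8 × 254.685540 = 2037.484323
V = π·3.5² × L = 38.484510 × 2037.484323 = 78411.585816

L=2037.484 V=78411.586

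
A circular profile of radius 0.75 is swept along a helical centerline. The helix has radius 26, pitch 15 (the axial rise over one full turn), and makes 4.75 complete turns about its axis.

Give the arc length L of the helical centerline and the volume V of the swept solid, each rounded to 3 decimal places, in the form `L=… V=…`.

2πR = 2π·26 = 163.362818
per-turn = √(163.362818² + 15²) = √(26687.4103 + 225) = √26912.4103 = 164.050024
L = 4.75 × 164.050024 = 779.237613
V = π·0.75² × L = 1.767146 × 779.237613 = 1377.026528

L=779.238 V=1377.027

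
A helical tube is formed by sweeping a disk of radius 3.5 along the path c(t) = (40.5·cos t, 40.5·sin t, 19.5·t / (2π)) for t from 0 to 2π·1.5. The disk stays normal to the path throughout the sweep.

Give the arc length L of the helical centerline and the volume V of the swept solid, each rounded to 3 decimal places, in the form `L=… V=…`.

2πR = 2π·40.5 = 254.469005
per-turn = √(254.469005² + 19.5²) = √(64754.4745 + 380.25) = √65134.7245 = 255.215055
L = 1.5 × 255.215055 = 382.822583
V = π·3.5² × L = 38.484510 × 382.822583 = 14732.739527

L=382.823 V=14732.740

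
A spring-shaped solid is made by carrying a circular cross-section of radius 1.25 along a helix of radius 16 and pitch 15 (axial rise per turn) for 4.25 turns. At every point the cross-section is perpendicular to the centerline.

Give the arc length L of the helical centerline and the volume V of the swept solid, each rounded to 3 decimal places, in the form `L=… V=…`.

2πR = 2π·16 = 100.530965
per-turn = √(100.530965² + 15²) = √(10106.4749 + 225) = √10331.4749 = 101.643863
L = 4.25 × 101.643863 = 431.986418
V = π·1.25² × L = 4.908739 × 431.986418 = 2120.508372

L=431.986 V=2120.508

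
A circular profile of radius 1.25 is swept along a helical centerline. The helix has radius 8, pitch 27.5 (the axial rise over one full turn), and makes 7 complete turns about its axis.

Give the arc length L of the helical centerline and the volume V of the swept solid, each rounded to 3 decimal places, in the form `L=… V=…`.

L=401.074 V=1968.769

2πR = 2π·8 = 50.265482
per-turn = √(50.265482² + 27.5²) = √(2526.6187 + 756.25) = √3282.8687 = 57.296324
L = 7 × 57.296324 = 401.074267
V = π·1.25² × L = 4.908739 × 401.074267 = 1968.768704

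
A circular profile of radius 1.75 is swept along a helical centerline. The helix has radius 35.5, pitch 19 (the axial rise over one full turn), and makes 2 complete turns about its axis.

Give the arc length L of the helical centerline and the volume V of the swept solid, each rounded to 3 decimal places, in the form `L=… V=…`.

L=447.722 V=4307.587

2πR = 2π·35.5 = 223.053078
per-turn = √(223.053078² + 19²) = √(49752.6758 + 361) = √50113.6758 = 223.860840
L = 2 × 223.860840 = 447.721680
V = π·1.75² × L = 9.621128 × 447.721680 = 4307.587373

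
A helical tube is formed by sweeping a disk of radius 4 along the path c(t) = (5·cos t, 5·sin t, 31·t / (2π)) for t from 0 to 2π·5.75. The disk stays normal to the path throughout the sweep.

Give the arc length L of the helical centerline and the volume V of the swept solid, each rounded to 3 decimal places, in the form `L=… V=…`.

2πR = 2π·5 = 31.415927
per-turn = √(31.415927² + 31²) = √(986.9604 + 961) = √1947.9604 = 44.135705
L = 5.75 × 44.135705 = 253.780303
V = π·4² × L = 50.265482 × 253.780303 = 12756.389355

L=253.780 V=12756.389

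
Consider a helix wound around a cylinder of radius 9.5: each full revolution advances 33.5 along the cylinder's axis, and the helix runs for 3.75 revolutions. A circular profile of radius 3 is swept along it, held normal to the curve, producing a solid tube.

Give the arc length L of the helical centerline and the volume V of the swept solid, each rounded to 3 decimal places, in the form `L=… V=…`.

L=256.681 V=7257.494

2πR = 2π·9.5 = 59.690260
per-turn = √(59.690260² + 33.5²) = √(3562.9272 + 1122.25) = √4685.1772 = 68.448354
L = 3.75 × 68.448354 = 256.681328
V = π·3² × L = 28.274334 × 256.681328 = 7257.493573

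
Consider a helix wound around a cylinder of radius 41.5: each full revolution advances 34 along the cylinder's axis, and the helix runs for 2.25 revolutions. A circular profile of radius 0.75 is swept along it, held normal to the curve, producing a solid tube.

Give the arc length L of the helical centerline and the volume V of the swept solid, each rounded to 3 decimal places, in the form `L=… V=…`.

2πR = 2π·41.5 = 260.752190
per-turn = √(260.752190² + 34²) = √(67991.7047 + 1156) = √69147.7047 = 262.959512
L = 2.25 × 262.959512 = 591.658901
V = π·0.75² × L = 1.767146 × 591.658901 = 1045.547582

L=591.659 V=1045.548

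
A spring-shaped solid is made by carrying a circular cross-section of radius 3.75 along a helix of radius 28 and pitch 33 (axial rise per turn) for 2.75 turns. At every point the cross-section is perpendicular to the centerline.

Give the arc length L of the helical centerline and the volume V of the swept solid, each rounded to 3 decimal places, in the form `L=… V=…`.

2πR = 2π·28 = 175.929189
per-turn = √(175.929189² + 33²) = √(30951.0794 + 1089) = √32040.0794 = 178.997428
L = 2.75 × 178.997428 = 492.242928
V = π·3.75² × L = 44.178647 × 492.242928 = 21746.626416

L=492.243 V=21746.626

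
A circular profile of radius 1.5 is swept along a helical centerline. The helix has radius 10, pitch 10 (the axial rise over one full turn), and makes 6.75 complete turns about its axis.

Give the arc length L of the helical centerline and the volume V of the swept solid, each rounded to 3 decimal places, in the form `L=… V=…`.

L=429.453 V=3035.624

2πR = 2π·10 = 62.831853
per-turn = √(62.831853² + 10²) = √(3947.8418 + 100) = √4047.8418 = 63.622651
L = 6.75 × 63.622651 = 429.452896
V = π·1.5² × L = 7.068583 × 429.452896 = 3035.623645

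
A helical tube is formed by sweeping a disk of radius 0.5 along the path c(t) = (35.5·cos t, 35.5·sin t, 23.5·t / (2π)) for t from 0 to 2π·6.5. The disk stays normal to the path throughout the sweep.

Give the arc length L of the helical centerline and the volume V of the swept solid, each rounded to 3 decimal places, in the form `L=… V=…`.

L=1457.869 V=1145.008

2πR = 2π·35.5 = 223.053078
per-turn = √(223.053078² + 23.5²) = √(49752.6758 + 552.25) = √50304.9258 = 224.287596
L = 6.5 × 224.287596 = 1457.869375
V = π·0.5² × L = 0.785398 × 1457.869375 = 1145.007930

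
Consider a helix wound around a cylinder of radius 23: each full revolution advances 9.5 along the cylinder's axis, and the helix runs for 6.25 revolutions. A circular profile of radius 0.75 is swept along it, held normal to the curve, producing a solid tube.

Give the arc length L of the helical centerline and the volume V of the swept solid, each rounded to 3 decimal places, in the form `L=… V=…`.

2πR = 2π·23 = 144.513262
per-turn = √(144.513262² + 9.5²) = √(20884.0829 + 90.25) = √20974.3329 = 144.825181
L = 6.25 × 144.825181 = 905.157378
V = π·0.75² × L = 1.767146 × 905.157378 = 1599.545121

L=905.157 V=1599.545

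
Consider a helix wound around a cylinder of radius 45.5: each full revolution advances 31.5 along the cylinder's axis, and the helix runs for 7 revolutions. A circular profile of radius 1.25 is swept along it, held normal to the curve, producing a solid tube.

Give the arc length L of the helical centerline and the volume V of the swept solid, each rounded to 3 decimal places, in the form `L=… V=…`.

2πR = 2π·45.5 = 285.884931
per-turn = √(285.884931² + 31.5²) = √(81730.1940 + 992.25) = √82722.4440 = 287.615097
L = 7 × 287.615097 = 2013.305679
V = π·1.25² × L = 4.908739 × 2013.305679 = 9882.791143

L=2013.306 V=9882.791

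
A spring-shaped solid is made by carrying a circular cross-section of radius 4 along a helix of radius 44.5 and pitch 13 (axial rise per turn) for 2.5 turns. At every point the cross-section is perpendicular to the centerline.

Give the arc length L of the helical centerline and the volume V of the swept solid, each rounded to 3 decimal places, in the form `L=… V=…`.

L=699.759 V=35173.749

2πR = 2π·44.5 = 279.601746
per-turn = √(279.601746² + 13²) = √(78177.1365 + 169) = √78346.1365 = 279.903799
L = 2.5 × 279.903799 = 699.759496
V = π·4² × L = 50.265482 × 699.759496 = 35173.748694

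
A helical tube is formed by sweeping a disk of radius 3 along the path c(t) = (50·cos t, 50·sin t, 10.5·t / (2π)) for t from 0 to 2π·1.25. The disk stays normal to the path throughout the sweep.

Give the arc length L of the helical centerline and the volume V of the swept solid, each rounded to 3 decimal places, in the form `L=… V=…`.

2πR = 2π·50 = 314.159265
per-turn = √(314.159265² + 10.5²) = √(98696.0440 + 110.25) = √98806.2940 = 314.334685
L = 1.25 × 314.334685 = 392.918356
V = π·3² × L = 28.274334 × 392.918356 = 11109.504783

L=392.918 V=11109.505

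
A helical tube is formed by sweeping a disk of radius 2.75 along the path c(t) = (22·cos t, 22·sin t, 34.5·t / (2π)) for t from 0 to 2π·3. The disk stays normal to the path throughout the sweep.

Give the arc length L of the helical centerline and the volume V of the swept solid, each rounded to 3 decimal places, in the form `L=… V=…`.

2πR = 2π·22 = 138.230077
per-turn = √(138.230077² + 34.5²) = √(19107.5541 + 1190.25) = √20297.8041 = 142.470362
L = 3 × 142.470362 = 427.411087
V = π·2.75² × L = 23.758294 × 427.411087 = 10154.558447

L=427.411 V=10154.558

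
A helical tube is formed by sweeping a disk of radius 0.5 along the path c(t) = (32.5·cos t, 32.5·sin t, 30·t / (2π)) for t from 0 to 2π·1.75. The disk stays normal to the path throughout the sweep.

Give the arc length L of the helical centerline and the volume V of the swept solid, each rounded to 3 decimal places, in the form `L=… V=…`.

2πR = 2π·32.5 = 204.203522
per-turn = √(204.203522² + 30²) = √(41699.0786 + 900) = √42599.0786 = 206.395442
L = 1.75 × 206.395442 = 361.192024
V = π·0.5² × L = 0.785398 × 361.192024 = 283.679552

L=361.192 V=283.680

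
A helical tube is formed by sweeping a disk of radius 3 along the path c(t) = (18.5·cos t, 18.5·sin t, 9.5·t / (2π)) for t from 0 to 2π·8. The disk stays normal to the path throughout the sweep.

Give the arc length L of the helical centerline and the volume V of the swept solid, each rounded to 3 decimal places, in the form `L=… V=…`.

L=933.012 V=26380.291

2πR = 2π·18.5 = 116.238928
per-turn = √(116.238928² + 9.5²) = √(13511.4884 + 90.25) = √13601.7384 = 116.626491
L = 8 × 116.626491 = 933.011929
V = π·3² × L = 28.274334 × 933.011929 = 26380.290790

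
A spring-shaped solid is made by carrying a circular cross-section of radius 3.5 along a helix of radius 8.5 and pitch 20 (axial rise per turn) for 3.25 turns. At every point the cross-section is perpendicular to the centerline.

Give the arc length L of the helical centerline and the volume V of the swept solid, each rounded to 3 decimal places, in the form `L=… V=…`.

L=185.345 V=7132.892

2πR = 2π·8.5 = 53.407075
per-turn = √(53.407075² + 20²) = √(2852.3157 + 400) = √3252.3157 = 57.029077
L = 3.25 × 57.029077 = 185.344502
V = π·3.5² × L = 38.484510 × 185.344502 = 7132.892328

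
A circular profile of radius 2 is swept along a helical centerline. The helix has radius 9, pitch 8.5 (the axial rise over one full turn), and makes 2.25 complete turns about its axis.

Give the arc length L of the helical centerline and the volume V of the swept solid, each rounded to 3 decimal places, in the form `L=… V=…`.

L=128.664 V=1616.838

2πR = 2π·9 = 56.548668
per-turn = √(56.548668² + 8.5²) = √(3197.7518 + 72.25) = √3270.0018 = 57.183930
L = 2.25 × 57.183930 = 128.663842
V = π·2² × L = 12.566371 × 128.663842 = 1616.837524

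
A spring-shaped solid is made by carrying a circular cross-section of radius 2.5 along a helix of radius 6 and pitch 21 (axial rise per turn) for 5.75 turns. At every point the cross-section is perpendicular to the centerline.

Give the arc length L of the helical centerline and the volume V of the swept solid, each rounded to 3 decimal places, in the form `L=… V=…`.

2πR = 2π·6 = 37.699112
per-turn = √(37.699112² + 21²) = √(1421.2230 + 441) = √1862.2230 = 43.153482
L = 5.75 × 43.153482 = 248.132523
V = π·2.5² × L = 19.634954 × 248.132523 = 4872.070699

L=248.133 V=4872.071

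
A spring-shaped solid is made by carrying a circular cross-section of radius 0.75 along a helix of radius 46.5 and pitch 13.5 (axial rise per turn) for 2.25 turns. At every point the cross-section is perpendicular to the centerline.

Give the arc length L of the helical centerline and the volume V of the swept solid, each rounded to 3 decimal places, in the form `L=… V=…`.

2πR = 2π·46.5 = 292.168117
per-turn = √(292.168117² + 13.5²) = √(85362.2085 + 182.25) = √85544.4585 = 292.479843
L = 2.25 × 292.479843 = 658.079646
V = π·0.75² × L = 1.767146 × 658.079646 = 1162.922728

L=658.080 V=1162.923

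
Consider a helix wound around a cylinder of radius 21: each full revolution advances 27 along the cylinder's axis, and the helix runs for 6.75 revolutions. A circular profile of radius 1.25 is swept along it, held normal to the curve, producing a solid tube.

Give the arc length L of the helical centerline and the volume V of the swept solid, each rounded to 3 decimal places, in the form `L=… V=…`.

L=909.097 V=4462.520

2πR = 2π·21 = 131.946891
per-turn = √(131.946891² + 27²) = √(17409.9822 + 729) = √18138.9822 = 134.681039
L = 6.75 × 134.681039 = 909.097011
V = π·1.25² × L = 4.908739 × 909.097011 = 4462.519516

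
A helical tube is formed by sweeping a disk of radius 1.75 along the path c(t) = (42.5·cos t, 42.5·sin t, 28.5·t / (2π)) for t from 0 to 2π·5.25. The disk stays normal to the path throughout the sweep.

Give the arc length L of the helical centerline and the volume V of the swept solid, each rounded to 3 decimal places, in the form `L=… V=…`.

L=1409.898 V=13564.805

2πR = 2π·42.5 = 267.035376
per-turn = √(267.035376² + 28.5²) = √(71307.8918 + 812.25) = √72120.1418 = 268.551935
L = 5.25 × 268.551935 = 1409.897659
V = π·1.75² × L = 9.621128 × 1409.897659 = 13564.805140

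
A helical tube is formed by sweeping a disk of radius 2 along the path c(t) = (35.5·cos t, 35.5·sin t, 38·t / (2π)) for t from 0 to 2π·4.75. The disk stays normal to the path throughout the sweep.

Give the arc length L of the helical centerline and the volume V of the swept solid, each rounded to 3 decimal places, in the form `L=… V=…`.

2πR = 2π·35.5 = 223.053078
per-turn = √(223.053078² + 38²) = √(49752.6758 + 1444) = √51196.6758 = 226.266824
L = 4.75 × 226.266824 = 1074.767415
V = π·2² × L = 12.566371 × 1074.767415 = 13505.925667

L=1074.767 V=13505.926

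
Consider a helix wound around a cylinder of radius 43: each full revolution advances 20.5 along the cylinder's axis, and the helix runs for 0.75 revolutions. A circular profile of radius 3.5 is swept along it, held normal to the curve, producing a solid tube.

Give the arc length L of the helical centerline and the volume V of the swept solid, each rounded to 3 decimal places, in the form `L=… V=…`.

2πR = 2π·43 = 270.176968
per-turn = √(270.176968² + 20.5²) = √(72995.5942 + 420.25) = √73415.8442 = 270.953583
L = 0.75 × 270.953583 = 203.215187
V = π·3.5² × L = 38.484510 × 203.215187 = 7820.636908

L=203.215 V=7820.637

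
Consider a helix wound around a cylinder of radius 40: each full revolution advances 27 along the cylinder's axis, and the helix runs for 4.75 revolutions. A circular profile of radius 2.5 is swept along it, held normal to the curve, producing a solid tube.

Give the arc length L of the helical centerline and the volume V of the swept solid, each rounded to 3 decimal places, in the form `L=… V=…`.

L=1200.674 V=23575.186

2πR = 2π·40 = 251.327412
per-turn = √(251.327412² + 27²) = √(63165.4682 + 729) = √63894.4682 = 252.773551
L = 4.75 × 252.773551 = 1200.674368
V = π·2.5² × L = 19.634954 × 1200.674368 = 23575.186087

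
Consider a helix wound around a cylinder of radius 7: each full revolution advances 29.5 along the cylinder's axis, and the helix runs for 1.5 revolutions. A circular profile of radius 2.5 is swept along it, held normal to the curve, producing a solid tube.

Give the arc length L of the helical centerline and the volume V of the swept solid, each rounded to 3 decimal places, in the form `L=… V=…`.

L=79.439 V=1559.782

2πR = 2π·7 = 43.982297
per-turn = √(43.982297² + 29.5²) = √(1934.4425 + 870.25) = √2804.6925 = 52.959347
L = 1.5 × 52.959347 = 79.439021
V = π·2.5² × L = 19.634954 × 79.439021 = 1559.781528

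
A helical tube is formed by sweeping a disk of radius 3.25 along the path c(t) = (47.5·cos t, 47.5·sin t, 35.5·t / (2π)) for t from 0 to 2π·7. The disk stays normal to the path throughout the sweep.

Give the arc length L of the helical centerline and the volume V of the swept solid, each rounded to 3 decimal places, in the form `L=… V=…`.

L=2103.886 V=69813.415

2πR = 2π·47.5 = 298.451302
per-turn = √(298.451302² + 35.5²) = √(89073.1797 + 1260.25) = √90333.4297 = 300.555202
L = 7 × 300.555202 = 2103.886417
V = π·3.25² × L = 33.183072 × 2103.886417 = 69813.415309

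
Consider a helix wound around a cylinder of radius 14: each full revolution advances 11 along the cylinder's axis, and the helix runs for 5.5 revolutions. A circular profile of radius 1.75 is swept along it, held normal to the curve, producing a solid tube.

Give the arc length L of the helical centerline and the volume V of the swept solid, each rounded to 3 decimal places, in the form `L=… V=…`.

L=487.573 V=4691.006

2πR = 2π·14 = 87.964594
per-turn = √(87.964594² + 11²) = √(7737.7699 + 121) = √7858.7699 = 88.649703
L = 5.5 × 88.649703 = 487.573367
V = π·1.75² × L = 9.621128 × 487.573367 = 4691.005528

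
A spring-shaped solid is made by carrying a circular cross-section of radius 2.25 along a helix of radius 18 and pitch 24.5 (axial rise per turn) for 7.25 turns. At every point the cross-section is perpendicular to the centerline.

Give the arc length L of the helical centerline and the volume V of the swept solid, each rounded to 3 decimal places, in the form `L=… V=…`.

2πR = 2π·18 = 113.097336
per-turn = √(113.097336² + 24.5²) = √(12791.0073 + 600.25) = √13391.2573 = 115.720600
L = 7.25 × 115.720600 = 838.974351
V = π·2.25² × L = 15.904313 × 838.974351 = 13343.310521

L=838.974 V=13343.311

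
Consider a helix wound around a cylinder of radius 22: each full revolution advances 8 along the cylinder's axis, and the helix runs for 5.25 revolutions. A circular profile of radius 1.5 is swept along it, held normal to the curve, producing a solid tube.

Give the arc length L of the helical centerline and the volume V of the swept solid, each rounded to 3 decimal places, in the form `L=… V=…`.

L=726.922 V=5138.311

2πR = 2π·22 = 138.230077
per-turn = √(138.230077² + 8²) = √(19107.5541 + 64) = √19171.5541 = 138.461381
L = 5.25 × 138.461381 = 726.922252
V = π·1.5² × L = 7.068583 × 726.922252 = 5138.310615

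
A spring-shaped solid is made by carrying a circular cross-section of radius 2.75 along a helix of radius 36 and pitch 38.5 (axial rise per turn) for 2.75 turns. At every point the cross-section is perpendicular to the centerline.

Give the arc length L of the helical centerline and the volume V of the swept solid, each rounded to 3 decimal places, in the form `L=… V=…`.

L=630.981 V=14991.041

2πR = 2π·36 = 226.194671
per-turn = √(226.194671² + 38.5²) = √(51164.0292 + 1482.25) = √52646.2792 = 229.447770
L = 2.75 × 229.447770 = 630.981368
V = π·2.75² × L = 23.758294 × 630.981368 = 14991.041125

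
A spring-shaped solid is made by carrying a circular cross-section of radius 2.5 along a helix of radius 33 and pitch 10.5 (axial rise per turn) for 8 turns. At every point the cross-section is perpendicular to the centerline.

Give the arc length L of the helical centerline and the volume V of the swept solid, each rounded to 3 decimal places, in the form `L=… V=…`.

2πR = 2π·33 = 207.345115
per-turn = √(207.345115² + 10.5²) = √(42991.9968 + 110.25) = √43102.2468 = 207.610806
L = 8 × 207.610806 = 1660.886448
V = π·2.5² × L = 19.634954 × 1660.886448 = 32611.429148

L=1660.886 V=32611.429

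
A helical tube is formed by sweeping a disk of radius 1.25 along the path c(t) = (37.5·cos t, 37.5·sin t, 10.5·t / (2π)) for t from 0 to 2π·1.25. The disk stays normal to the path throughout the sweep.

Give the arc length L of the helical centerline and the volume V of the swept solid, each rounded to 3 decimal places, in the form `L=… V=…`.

L=294.817 V=1447.178

2πR = 2π·37.5 = 235.619449
per-turn = √(235.619449² + 10.5²) = √(55516.5248 + 110.25) = √55626.7748 = 235.853291
L = 1.25 × 235.853291 = 294.816613
V = π·1.25² × L = 4.908739 × 294.816613 = 1447.177667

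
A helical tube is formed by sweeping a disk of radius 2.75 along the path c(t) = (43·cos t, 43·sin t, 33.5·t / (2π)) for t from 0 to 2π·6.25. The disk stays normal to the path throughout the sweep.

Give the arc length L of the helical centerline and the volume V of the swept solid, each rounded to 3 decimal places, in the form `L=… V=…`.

2πR = 2π·43 = 270.176968
per-turn = √(270.176968² + 33.5²) = √(72995.5942 + 1122.25) = √74117.8442 = 272.245926
L = 6.25 × 272.245926 = 1701.537037
V = π·2.75² × L = 23.758294 × 1701.537037 = 40425.617922

L=1701.537 V=40425.618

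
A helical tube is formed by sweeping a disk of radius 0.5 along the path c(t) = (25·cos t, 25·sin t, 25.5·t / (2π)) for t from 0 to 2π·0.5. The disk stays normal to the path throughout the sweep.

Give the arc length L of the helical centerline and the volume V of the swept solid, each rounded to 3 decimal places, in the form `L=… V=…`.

2πR = 2π·25 = 157.079633
per-turn = √(157.079633² + 25.5²) = √(24674.0110 + 650.25) = √25324.2610 = 159.135983
L = 0.5 × 159.135983 = 79.567991
V = π·0.5² × L = 0.785398 × 79.567991 = 62.492554

L=79.568 V=62.493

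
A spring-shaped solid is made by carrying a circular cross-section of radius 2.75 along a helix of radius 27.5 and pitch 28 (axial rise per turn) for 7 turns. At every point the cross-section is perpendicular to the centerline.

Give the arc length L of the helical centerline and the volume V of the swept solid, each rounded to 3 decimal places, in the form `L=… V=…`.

L=1225.291 V=29110.825

2πR = 2π·27.5 = 172.787596
per-turn = √(172.787596² + 28²) = √(29855.5533 + 784) = √30639.5533 = 175.041576
L = 7 × 175.041576 = 1225.291032
V = π·2.75² × L = 23.758294 × 1225.291032 = 29110.825109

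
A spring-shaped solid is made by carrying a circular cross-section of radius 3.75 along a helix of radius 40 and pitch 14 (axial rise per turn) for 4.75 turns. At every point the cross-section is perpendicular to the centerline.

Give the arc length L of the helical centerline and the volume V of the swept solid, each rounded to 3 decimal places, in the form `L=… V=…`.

L=1195.656 V=52822.461

2πR = 2π·40 = 251.327412
per-turn = √(251.327412² + 14²) = √(63165.4682 + 196) = √63361.4682 = 251.717040
L = 4.75 × 251.717040 = 1195.655939
V = π·3.75² × L = 44.178647 × 1195.655939 = 52822.461313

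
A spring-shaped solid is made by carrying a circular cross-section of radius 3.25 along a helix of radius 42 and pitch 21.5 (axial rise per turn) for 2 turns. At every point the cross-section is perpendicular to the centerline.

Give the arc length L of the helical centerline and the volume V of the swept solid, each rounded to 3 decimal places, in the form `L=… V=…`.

2πR = 2π·42 = 263.893783
per-turn = √(263.893783² + 21.5²) = √(69639.9287 + 462.25) = √70102.1787 = 264.768160
L = 2 × 264.768160 = 529.536320
V = π·3.25² × L = 33.183072 × 529.536320 = 17571.642060

L=529.536 V=17571.642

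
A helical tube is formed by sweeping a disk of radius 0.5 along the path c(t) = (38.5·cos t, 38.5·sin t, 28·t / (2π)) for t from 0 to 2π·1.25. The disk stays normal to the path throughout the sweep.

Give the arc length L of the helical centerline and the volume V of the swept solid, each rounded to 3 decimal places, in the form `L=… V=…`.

L=304.397 V=239.073

2πR = 2π·38.5 = 241.902634
per-turn = √(241.902634² + 28²) = √(58516.8845 + 784) = √59300.8845 = 243.517729
L = 1.25 × 243.517729 = 304.397162
V = π·0.5² × L = 0.785398 × 304.397162 = 239.072972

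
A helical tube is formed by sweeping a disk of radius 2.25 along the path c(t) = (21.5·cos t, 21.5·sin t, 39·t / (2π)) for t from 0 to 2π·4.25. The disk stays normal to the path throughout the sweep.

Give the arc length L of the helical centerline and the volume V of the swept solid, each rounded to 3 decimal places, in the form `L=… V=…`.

2πR = 2π·21.5 = 135.088484
per-turn = √(135.088484² + 39²) = √(18248.8985 + 1521) = √19769.8985 = 140.605471
L = 4.25 × 140.605471 = 597.573253
V = π·2.25² × L = 15.904313 × 597.573253 = 9503.991937

L=597.573 V=9503.992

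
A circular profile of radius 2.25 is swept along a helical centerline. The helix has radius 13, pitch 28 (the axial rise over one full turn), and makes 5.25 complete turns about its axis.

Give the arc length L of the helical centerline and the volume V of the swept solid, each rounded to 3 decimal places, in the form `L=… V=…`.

L=453.323 V=7209.794

2πR = 2π·13 = 81.681409
per-turn = √(81.681409² + 28²) = √(6671.8526 + 784) = √7455.8526 = 86.347279
L = 5.25 × 86.347279 = 453.323214
V = π·2.25² × L = 15.904313 × 453.323214 = 7209.794203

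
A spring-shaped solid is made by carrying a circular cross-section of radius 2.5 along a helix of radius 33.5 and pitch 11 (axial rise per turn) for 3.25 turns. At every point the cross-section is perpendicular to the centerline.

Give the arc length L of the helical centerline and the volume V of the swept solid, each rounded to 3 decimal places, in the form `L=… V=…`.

2πR = 2π·33.5 = 210.486708
per-turn = √(210.486708² + 11²) = √(44304.6542 + 121) = √44425.6542 = 210.773941
L = 3.25 × 210.773941 = 685.015308
V = π·2.5² × L = 19.634954 × 685.015308 = 13450.244118

L=685.015 V=13450.244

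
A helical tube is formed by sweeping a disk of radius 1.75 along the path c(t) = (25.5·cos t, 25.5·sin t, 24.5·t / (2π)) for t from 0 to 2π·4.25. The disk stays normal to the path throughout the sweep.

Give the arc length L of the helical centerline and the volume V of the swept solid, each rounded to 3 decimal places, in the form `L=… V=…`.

L=688.855 V=6627.564

2πR = 2π·25.5 = 160.221225
per-turn = √(160.221225² + 24.5²) = √(25670.8410 + 600.25) = √26271.0910 = 162.083593
L = 4.25 × 162.083593 = 688.855269
V = π·1.75² × L = 9.621128 × 688.855269 = 6627.564376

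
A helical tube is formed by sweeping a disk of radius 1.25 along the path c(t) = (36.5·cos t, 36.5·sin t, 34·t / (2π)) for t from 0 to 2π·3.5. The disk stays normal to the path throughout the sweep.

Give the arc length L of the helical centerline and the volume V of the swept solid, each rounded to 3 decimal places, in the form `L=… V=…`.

2πR = 2π·36.5 = 229.336264
per-turn = √(229.336264² + 34²) = √(52595.1219 + 1156) = √53751.1219 = 231.842882
L = 3.5 × 231.842882 = 811.450086
V = π·1.25² × L = 4.908739 × 811.450086 = 3983.196297

L=811.450 V=3983.196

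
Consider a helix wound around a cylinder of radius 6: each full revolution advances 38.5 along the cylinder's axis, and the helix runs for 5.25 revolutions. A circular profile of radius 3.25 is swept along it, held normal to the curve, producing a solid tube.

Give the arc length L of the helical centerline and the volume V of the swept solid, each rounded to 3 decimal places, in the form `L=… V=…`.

2πR = 2π·6 = 37.699112
per-turn = √(37.699112² + 38.5²) = √(1421.2230 + 1482.25) = √2903.4730 = 53.883885
L = 5.25 × 53.883885 = 282.890395
V = π·3.25² × L = 33.183072 × 282.890395 = 9387.172454

L=282.890 V=9387.172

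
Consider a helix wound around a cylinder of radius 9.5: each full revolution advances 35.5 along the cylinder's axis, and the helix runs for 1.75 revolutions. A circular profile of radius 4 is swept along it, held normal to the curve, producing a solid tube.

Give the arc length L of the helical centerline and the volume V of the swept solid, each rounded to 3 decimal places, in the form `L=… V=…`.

L=121.536 V=6109.062

2πR = 2π·9.5 = 59.690260
per-turn = √(59.690260² + 35.5²) = √(3562.9272 + 1260.25) = √4823.1772 = 69.449098
L = 1.75 × 69.449098 = 121.535921
V = π·4² × L = 50.265482 × 121.535921 = 6109.061715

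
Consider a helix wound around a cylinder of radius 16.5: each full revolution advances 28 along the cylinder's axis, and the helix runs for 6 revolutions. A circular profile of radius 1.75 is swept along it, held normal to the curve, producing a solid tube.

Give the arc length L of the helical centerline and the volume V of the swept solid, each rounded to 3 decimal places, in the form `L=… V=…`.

L=644.323 V=6199.113

2πR = 2π·16.5 = 103.672558
per-turn = √(103.672558² + 28²) = √(10747.9992 + 784) = √11531.9992 = 107.387146
L = 6 × 107.387146 = 644.322878
V = π·1.75² × L = 9.621128 × 644.322878 = 6199.112560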